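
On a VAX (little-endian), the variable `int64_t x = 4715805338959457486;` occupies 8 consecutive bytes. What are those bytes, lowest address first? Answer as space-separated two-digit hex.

CE AC 91 6A F8 E7 71 41

4715805338959457486 in hexadecimal, padded to 64 bits, is 0x4171E7F86A91ACCE.
Split into bytes (most-significant first): 41 71 E7 F8 6A 91 AC CE.
Little-endian: lowest address holds the least-significant byte.
So at ascending addresses the bytes are CE AC 91 6A F8 E7 71 41.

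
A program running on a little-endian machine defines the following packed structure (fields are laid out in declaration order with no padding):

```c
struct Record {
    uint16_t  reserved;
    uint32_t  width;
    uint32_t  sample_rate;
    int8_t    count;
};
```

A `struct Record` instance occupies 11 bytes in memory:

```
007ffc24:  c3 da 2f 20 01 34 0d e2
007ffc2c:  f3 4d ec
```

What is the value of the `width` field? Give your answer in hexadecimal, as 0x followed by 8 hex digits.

`width` follows `reserved` (2 bytes), so it starts at byte offset 2 and occupies 4 bytes.
Bytes at offsets 2..5: 2F 20 01 34.
Little-endian stores the least-significant byte at the lowest address.
Reassemble most-significant byte first: 34 01 20 2F → 0x3401202F.

0x3401202F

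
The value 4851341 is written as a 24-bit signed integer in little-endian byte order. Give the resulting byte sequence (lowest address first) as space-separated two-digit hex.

8D 06 4A

4851341 in hexadecimal, padded to 24 bits, is 0x4A068D.
Split into bytes (most-significant first): 4A 06 8D.
Little-endian stores the least-significant byte at the lowest address.
So at ascending addresses the bytes are 8D 06 4A.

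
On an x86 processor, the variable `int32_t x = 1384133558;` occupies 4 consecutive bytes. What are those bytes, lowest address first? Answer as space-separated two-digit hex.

1384133558 in hexadecimal, padded to 32 bits, is 0x528033B6.
Split into bytes (most-significant first): 52 80 33 B6.
Little-endian stores the least-significant byte at the lowest address.
So at ascending addresses the bytes are B6 33 80 52.

B6 33 80 52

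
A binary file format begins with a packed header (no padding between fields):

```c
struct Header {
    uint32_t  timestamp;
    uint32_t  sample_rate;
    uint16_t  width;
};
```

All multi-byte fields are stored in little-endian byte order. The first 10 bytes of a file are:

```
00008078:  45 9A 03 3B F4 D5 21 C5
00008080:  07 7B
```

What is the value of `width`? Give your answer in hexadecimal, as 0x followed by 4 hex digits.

0x7B07

`width` follows `timestamp` (4 B), `sample_rate` (4 B), so it starts at offset 4 + 4 = 8 and occupies 2 bytes.
Bytes at offsets 8..9: 07 7B.
Little-endian: lowest address holds the least-significant byte.
Reassemble most-significant byte first: 7B 07 → 0x7B07.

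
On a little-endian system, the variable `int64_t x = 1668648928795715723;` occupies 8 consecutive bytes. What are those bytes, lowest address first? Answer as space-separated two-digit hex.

1668648928795715723 in hexadecimal, padded to 64 bits, is 0x17283B5C1FB4688B.
Split into bytes (most-significant first): 17 28 3B 5C 1F B4 68 8B.
Little-endian: lowest address holds the least-significant byte.
So at ascending addresses the bytes are 8B 68 B4 1F 5C 3B 28 17.

8B 68 B4 1F 5C 3B 28 17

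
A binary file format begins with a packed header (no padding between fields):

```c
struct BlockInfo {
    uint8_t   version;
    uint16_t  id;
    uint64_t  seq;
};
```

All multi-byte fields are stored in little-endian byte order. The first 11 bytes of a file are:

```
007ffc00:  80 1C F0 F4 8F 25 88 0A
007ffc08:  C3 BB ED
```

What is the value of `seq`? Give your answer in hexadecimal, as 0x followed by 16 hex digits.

0xEDBBC30A88258FF4

`seq` follows `version` (1 B), `id` (2 B), so it starts at offset 1 + 2 = 3 and occupies 8 bytes.
Bytes at offsets 3..10: F4 8F 25 88 0A C3 BB ED.
Little-endian stores the least-significant byte at the lowest address.
Reassemble most-significant byte first: ED BB C3 0A 88 25 8F F4 → 0xEDBBC30A88258FF4.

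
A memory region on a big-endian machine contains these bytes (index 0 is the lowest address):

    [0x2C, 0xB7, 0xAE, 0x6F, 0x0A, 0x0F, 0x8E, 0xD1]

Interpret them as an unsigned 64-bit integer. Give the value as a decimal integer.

In big-endian order the high byte comes first in memory.
The bytes are already most-significant first: 0x2CB7AE6F0A0F8ED1.
0x2CB7AE6F0A0F8ED1 = 3222235850340273873.

3222235850340273873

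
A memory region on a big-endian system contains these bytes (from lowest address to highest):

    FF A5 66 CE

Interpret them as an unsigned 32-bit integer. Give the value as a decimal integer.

Big-endian: lowest address holds the most-significant byte.
The bytes are already most-significant first: 0xFFA566CE.
0xFFA566CE = 4289029838.

4289029838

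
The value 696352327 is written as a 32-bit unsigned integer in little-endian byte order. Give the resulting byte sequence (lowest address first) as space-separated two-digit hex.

696352327 in hexadecimal, padded to 32 bits, is 0x29817E47.
Split into bytes (most-significant first): 29 81 7E 47.
Little-endian: lowest address holds the least-significant byte.
So at ascending addresses the bytes are 47 7E 81 29.

47 7E 81 29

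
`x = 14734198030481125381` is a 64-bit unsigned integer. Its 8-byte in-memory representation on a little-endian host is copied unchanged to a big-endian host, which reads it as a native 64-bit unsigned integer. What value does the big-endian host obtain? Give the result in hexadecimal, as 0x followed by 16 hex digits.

14734198030481125381 in 64-bit hexadecimal is 0xCC7A630B29167005.
Stored little-endian, the bytes at ascending addresses are 05 70 16 29 0B 63 7A CC.
Read back as big-endian, the last byte is least significant, giving 0x057016290B637ACC.

0x057016290B637ACC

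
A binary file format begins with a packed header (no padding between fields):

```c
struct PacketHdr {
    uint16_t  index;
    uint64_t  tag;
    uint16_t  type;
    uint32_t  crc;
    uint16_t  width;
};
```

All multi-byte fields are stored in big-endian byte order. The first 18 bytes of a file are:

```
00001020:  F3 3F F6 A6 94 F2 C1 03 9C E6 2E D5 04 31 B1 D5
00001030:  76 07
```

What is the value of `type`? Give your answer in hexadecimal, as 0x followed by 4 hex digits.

`type` follows `index` (2 B), `tag` (8 B), so it starts at offset 2 + 8 = 10 and occupies 2 bytes.
Bytes at offsets 10..11: 2E D5.
Big-endian: lowest address holds the most-significant byte.
The bytes are already most-significant first: 0x2ED5.

0x2ED5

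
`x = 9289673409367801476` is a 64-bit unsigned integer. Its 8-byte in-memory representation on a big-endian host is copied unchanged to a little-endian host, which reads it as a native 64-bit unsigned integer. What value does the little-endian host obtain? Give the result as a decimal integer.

9547281826239540096

9289673409367801476 in 64-bit hexadecimal is 0x80EB8CBF3CC27E84.
Stored big-endian, the bytes at ascending addresses are 80 EB 8C BF 3C C2 7E 84.
Read back as little-endian, the first byte is least significant, giving 0x847EC23CBF8CEB80.
0x847EC23CBF8CEB80 = 9547281826239540096.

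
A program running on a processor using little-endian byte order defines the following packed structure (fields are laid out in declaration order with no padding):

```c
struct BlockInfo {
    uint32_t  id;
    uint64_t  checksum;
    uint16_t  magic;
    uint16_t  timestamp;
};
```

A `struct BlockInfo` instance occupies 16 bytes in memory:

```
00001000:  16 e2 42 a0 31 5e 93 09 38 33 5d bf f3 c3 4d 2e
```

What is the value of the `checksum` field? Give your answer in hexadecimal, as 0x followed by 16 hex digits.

0xBF5D333809935E31

`checksum` follows `id` (4 bytes), so it starts at byte offset 4 and occupies 8 bytes.
Bytes at offsets 4..11: 31 5E 93 09 38 33 5D BF.
Little-endian stores the least-significant byte at the lowest address.
Reassemble most-significant byte first: BF 5D 33 38 09 93 5E 31 → 0xBF5D333809935E31.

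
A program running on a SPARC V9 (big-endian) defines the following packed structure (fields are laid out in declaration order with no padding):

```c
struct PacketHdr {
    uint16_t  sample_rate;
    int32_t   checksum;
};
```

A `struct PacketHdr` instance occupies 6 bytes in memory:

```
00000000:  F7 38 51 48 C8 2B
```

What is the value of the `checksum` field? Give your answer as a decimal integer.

1363724331

`checksum` follows `sample_rate` (2 bytes), so it starts at byte offset 2 and occupies 4 bytes.
Bytes at offsets 2..5: 51 48 C8 2B.
In big-endian order the high byte comes first in memory.
The bytes are already most-significant first: 0x5148C82B.
0x5148C82B = 1363724331.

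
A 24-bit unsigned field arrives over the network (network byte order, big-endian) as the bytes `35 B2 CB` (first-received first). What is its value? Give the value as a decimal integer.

In big-endian order the high byte comes first in memory.
The bytes are already most-significant first: 0x35B2CB.
0x35B2CB = 3519179.

3519179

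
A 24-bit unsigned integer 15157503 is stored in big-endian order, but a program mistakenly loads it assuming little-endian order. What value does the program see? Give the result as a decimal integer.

15157503 in 24-bit hexadecimal is 0xE748FF.
Stored big-endian, the bytes at ascending addresses are E7 48 FF.
Read back as little-endian, the first byte is least significant, giving 0xFF48E7.
0xFF48E7 = 16730343.

16730343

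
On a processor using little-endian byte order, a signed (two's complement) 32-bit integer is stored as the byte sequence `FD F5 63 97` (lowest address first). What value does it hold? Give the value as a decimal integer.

Little-endian stores the least-significant byte at the lowest address.
Reassemble most-significant byte first: 97 63 F5 FD → 0x9763F5FD.
Top bit is set, so as a signed 32-bit value this is 0x9763F5FD − 2^32 = -1755056643.

-1755056643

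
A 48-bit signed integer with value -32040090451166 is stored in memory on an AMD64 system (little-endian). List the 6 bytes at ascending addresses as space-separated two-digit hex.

Two's complement of -32040090451166 in 48 bits: 32040090451166 = 0x1D23EA35BCDE; invert → 0xE2DC15CA4321; add 1 → 0xE2DC15CA4322.
Split into bytes (most-significant first): E2 DC 15 CA 43 22.
In little-endian order the low byte comes first in memory.
So at ascending addresses the bytes are 22 43 CA 15 DC E2.

22 43 CA 15 DC E2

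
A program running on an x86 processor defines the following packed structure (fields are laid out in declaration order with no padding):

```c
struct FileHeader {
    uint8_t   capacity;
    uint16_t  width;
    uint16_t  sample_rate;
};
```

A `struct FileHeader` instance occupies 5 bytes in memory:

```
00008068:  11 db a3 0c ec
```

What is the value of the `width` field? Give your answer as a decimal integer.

`width` follows `capacity` (1 byte), so it starts at byte offset 1 and occupies 2 bytes.
Bytes at offsets 1..2: DB A3.
Little-endian stores the least-significant byte at the lowest address.
Reassemble most-significant byte first: A3 DB → 0xA3DB.
0xA3DB = 41947.

41947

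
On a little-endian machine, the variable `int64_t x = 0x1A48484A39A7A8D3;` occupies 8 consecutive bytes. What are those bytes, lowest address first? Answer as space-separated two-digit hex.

D3 A8 A7 39 4A 48 48 1A

Split into bytes (most-significant first): 1A 48 48 4A 39 A7 A8 D3.
In little-endian order the low byte comes first in memory.
So at ascending addresses the bytes are D3 A8 A7 39 4A 48 48 1A.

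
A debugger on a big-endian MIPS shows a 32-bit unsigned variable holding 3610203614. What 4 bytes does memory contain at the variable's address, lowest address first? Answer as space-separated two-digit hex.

D7 2F 55 DE

3610203614 in hexadecimal, padded to 32 bits, is 0xD72F55DE.
Split into bytes (most-significant first): D7 2F 55 DE.
Big-endian stores the most-significant byte at the lowest address.
So the memory order matches the most-significant-first order: D7 2F 55 DE.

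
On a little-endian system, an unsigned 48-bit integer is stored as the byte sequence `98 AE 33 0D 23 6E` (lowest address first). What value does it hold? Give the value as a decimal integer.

121096824401560

In little-endian order the low byte comes first in memory.
Reassemble most-significant byte first: 6E 23 0D 33 AE 98 → 0x6E230D33AE98.
0x6E230D33AE98 = 121096824401560.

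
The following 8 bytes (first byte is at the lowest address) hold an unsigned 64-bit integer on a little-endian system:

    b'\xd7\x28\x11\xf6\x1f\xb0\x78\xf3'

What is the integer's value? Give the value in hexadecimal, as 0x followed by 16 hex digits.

Little-endian stores the least-significant byte at the lowest address.
Reassemble most-significant byte first: F3 78 B0 1F F6 11 28 D7 → 0xF378B01FF61128D7.

0xF378B01FF61128D7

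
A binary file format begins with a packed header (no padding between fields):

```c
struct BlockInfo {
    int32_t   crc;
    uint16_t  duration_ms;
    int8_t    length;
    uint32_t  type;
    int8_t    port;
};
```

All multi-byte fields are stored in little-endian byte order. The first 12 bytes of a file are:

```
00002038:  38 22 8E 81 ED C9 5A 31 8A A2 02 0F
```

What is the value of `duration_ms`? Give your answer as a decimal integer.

51693

`duration_ms` follows `crc` (4 bytes), so it starts at byte offset 4 and occupies 2 bytes.
Bytes at offsets 4..5: ED C9.
Little-endian stores the least-significant byte at the lowest address.
Reassemble most-significant byte first: C9 ED → 0xC9ED.
0xC9ED = 51693.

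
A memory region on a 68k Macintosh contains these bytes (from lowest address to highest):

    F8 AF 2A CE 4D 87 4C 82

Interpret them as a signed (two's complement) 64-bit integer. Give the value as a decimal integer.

In big-endian order the high byte comes first in memory.
The bytes are already most-significant first: 0xF8AF2ACE4D874C82.
Top bit is set, so as a signed 64-bit value this is 0xF8AF2ACE4D874C82 − 2^64 = -527155565826716542.

-527155565826716542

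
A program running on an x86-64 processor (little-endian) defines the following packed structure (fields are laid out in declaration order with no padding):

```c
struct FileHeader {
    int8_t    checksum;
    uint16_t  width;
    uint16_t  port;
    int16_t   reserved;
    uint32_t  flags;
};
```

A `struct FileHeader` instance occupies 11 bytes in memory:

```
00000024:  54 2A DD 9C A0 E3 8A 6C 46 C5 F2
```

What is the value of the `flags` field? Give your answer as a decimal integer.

`flags` follows `checksum` (1 B), `width` (2 B), `port` (2 B), `reserved` (2 B), so it starts at offset 1 + 2 + 2 + 2 = 7 and occupies 4 bytes.
Bytes at offsets 7..10: 6C 46 C5 F2.
In little-endian order the low byte comes first in memory.
Reassemble most-significant byte first: F2 C5 46 6C → 0xF2C5466C.
0xF2C5466C = 4073014892.

4073014892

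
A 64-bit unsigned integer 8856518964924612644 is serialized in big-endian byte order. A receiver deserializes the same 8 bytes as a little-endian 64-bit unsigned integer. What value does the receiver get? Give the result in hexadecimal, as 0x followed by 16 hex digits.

8856518964924612644 in 64-bit hexadecimal is 0x7AE8AD1322D78024.
Stored big-endian, the bytes at ascending addresses are 7A E8 AD 13 22 D7 80 24.
Read back as little-endian, the first byte is least significant, giving 0x2480D72213ADE87A.

0x2480D72213ADE87A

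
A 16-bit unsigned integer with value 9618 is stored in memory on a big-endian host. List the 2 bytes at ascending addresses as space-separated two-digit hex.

9618 in hexadecimal, padded to 16 bits, is 0x2592.
Split into bytes (most-significant first): 25 92.
In big-endian order the high byte comes first in memory.
So the memory order matches the most-significant-first order: 25 92.

25 92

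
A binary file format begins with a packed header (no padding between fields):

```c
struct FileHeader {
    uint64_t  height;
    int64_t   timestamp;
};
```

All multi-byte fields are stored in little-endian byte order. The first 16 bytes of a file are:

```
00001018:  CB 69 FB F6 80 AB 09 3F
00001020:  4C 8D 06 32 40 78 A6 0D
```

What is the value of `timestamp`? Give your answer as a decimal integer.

`timestamp` follows `height` (8 bytes), so it starts at byte offset 8 and occupies 8 bytes.
Bytes at offsets 8..15: 4C 8D 06 32 40 78 A6 0D.
Little-endian: lowest address holds the least-significant byte.
Reassemble most-significant byte first: 0D A6 78 40 32 06 8D 4C → 0x0DA6784032068D4C.
0x0DA6784032068D4C = 983605785739562316.

983605785739562316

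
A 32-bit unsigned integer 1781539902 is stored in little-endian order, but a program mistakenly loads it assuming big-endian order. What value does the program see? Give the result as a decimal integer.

1042559082

1781539902 in 32-bit hexadecimal is 0x6A30243E.
Stored little-endian, the bytes at ascending addresses are 3E 24 30 6A.
Read back as big-endian, the last byte is least significant, giving 0x3E24306A.
0x3E24306A = 1042559082.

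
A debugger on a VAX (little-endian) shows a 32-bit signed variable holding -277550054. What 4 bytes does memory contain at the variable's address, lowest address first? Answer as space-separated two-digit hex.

Two's complement of -277550054 in 32 bits: 277550054 = 0x108B13E6; invert → 0xEF74EC19; add 1 → 0xEF74EC1A.
Split into bytes (most-significant first): EF 74 EC 1A.
In little-endian order the low byte comes first in memory.
So at ascending addresses the bytes are 1A EC 74 EF.

1A EC 74 EF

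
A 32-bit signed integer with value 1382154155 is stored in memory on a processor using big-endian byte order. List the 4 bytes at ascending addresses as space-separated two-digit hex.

52 61 FF AB

1382154155 in hexadecimal, padded to 32 bits, is 0x5261FFAB.
Split into bytes (most-significant first): 52 61 FF AB.
In big-endian order the high byte comes first in memory.
So the memory order matches the most-significant-first order: 52 61 FF AB.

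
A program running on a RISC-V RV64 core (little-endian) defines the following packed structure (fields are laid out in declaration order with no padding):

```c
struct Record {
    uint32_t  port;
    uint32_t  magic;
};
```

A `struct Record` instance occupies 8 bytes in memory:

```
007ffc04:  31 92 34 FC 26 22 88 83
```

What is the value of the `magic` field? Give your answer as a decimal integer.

`magic` follows `port` (4 bytes), so it starts at byte offset 4 and occupies 4 bytes.
Bytes at offsets 4..7: 26 22 88 83.
Little-endian stores the least-significant byte at the lowest address.
Reassemble most-significant byte first: 83 88 22 26 → 0x83882226.
0x83882226 = 2206736934.

2206736934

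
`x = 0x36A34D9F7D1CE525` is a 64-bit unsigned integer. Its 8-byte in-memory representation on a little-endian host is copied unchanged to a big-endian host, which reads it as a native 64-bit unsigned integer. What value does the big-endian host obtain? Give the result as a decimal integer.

2730620074939228982

Stored little-endian, the bytes at ascending addresses are 25 E5 1C 7D 9F 4D A3 36.
Read back as big-endian, the last byte is least significant, giving 0x25E51C7D9F4DA336.
0x25E51C7D9F4DA336 = 2730620074939228982.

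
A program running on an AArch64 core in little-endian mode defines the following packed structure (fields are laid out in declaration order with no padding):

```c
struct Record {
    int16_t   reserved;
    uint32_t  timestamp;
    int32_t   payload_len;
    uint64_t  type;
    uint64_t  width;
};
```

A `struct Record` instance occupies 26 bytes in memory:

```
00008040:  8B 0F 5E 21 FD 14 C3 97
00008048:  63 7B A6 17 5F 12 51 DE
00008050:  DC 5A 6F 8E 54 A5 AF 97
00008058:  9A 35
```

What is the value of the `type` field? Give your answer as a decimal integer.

`type` follows `reserved` (2 B), `timestamp` (4 B), `payload_len` (4 B), so it starts at offset 2 + 4 + 4 = 10 and occupies 8 bytes.
Bytes at offsets 10..17: A6 17 5F 12 51 DE DC 5A.
Little-endian: lowest address holds the least-significant byte.
Reassemble most-significant byte first: 5A DC DE 51 12 5F 17 A6 → 0x5ADCDE51125F17A6.
0x5ADCDE51125F17A6 = 6547352398071797670.

6547352398071797670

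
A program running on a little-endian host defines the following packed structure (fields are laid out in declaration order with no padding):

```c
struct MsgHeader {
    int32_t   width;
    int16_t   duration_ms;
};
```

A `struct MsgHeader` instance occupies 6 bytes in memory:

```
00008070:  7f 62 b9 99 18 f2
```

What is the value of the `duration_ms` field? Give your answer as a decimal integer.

`duration_ms` follows `width` (4 bytes), so it starts at byte offset 4 and occupies 2 bytes.
Bytes at offsets 4..5: 18 F2.
In little-endian order the low byte comes first in memory.
Reassemble most-significant byte first: F2 18 → 0xF218.
Top bit is set, so as a signed 16-bit value this is 0xF218 − 2^16 = -3560.

-3560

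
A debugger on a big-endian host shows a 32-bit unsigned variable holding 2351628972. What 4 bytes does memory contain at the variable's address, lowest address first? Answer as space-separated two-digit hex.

8C 2B 02 AC

2351628972 in hexadecimal, padded to 32 bits, is 0x8C2B02AC.
Split into bytes (most-significant first): 8C 2B 02 AC.
In big-endian order the high byte comes first in memory.
So the memory order matches the most-significant-first order: 8C 2B 02 AC.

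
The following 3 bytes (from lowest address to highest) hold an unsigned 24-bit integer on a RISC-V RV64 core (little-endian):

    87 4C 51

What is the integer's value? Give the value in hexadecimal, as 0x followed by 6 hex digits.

Little-endian stores the least-significant byte at the lowest address.
Reassemble most-significant byte first: 51 4C 87 → 0x514C87.

0x514C87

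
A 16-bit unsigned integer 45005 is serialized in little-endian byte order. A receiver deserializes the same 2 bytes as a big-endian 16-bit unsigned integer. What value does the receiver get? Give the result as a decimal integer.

52655

45005 in 16-bit hexadecimal is 0xAFCD.
Stored little-endian, the bytes at ascending addresses are CD AF.
Read back as big-endian, the last byte is least significant, giving 0xCDAF.
0xCDAF = 52655.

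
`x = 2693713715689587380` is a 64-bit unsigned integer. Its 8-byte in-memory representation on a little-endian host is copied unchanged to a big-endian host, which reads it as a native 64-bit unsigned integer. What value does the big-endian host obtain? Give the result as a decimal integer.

13007035907427950885

2693713715689587380 in 64-bit hexadecimal is 0x2561FE5A3E4682B4.
Stored little-endian, the bytes at ascending addresses are B4 82 46 3E 5A FE 61 25.
Read back as big-endian, the last byte is least significant, giving 0xB482463E5AFE6125.
0xB482463E5AFE6125 = 13007035907427950885.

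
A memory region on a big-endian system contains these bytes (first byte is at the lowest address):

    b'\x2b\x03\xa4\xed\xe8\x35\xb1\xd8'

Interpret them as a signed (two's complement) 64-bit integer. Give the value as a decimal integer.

In big-endian order the high byte comes first in memory.
The bytes are already most-significant first: 0x2B03A4EDE835B1D8.
0x2B03A4EDE835B1D8 = 3099502310271070680.

3099502310271070680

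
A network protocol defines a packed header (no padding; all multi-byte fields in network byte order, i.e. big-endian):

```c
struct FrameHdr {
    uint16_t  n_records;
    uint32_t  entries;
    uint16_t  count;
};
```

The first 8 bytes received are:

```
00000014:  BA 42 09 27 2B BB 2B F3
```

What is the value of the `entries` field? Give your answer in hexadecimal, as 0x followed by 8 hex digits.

`entries` follows `n_records` (2 bytes), so it starts at byte offset 2 and occupies 4 bytes.
Bytes at offsets 2..5: 09 27 2B BB.
Big-endian: lowest address holds the most-significant byte.
The bytes are already most-significant first: 0x09272BBB.

0x09272BBB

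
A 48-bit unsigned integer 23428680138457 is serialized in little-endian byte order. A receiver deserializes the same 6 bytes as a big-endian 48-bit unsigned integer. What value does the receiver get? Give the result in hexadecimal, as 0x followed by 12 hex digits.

23428680138457 in 48-bit hexadecimal is 0x154EEA283ED9.
Stored little-endian, the bytes at ascending addresses are D9 3E 28 EA 4E 15.
Read back as big-endian, the last byte is least significant, giving 0xD93E28EA4E15.

0xD93E28EA4E15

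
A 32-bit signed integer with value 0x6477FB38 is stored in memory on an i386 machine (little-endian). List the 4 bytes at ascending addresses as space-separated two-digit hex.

Split into bytes (most-significant first): 64 77 FB 38.
Little-endian stores the least-significant byte at the lowest address.
So at ascending addresses the bytes are 38 FB 77 64.

38 FB 77 64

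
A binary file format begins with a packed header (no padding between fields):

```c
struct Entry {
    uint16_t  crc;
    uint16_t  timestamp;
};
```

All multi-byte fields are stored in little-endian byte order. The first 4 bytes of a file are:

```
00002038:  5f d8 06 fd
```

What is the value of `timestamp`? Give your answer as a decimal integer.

`timestamp` follows `crc` (2 bytes), so it starts at byte offset 2 and occupies 2 bytes.
Bytes at offsets 2..3: 06 FD.
Little-endian stores the least-significant byte at the lowest address.
Reassemble most-significant byte first: FD 06 → 0xFD06.
0xFD06 = 64774.

64774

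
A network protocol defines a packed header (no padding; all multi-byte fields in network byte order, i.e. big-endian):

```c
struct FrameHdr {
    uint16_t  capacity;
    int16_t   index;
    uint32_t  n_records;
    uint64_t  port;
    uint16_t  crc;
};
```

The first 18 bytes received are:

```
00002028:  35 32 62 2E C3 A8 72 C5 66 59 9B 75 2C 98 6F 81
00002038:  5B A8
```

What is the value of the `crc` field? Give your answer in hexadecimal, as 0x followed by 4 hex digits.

`crc` follows `capacity` (2 B), `index` (2 B), `n_records` (4 B), `port` (8 B), so it starts at offset 2 + 2 + 4 + 8 = 16 and occupies 2 bytes.
Bytes at offsets 16..17: 5B A8.
Big-endian: lowest address holds the most-significant byte.
The bytes are already most-significant first: 0x5BA8.

0x5BA8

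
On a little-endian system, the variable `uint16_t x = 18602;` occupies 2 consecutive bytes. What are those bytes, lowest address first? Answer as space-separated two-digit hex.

AA 48

18602 in hexadecimal, padded to 16 bits, is 0x48AA.
Split into bytes (most-significant first): 48 AA.
In little-endian order the low byte comes first in memory.
So at ascending addresses the bytes are AA 48.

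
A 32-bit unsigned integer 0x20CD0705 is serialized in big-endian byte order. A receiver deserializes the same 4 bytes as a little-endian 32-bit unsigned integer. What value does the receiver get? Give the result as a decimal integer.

Stored big-endian, the bytes at ascending addresses are 20 CD 07 05.
Read back as little-endian, the first byte is least significant, giving 0x0507CD20.
0x0507CD20 = 84397344.

84397344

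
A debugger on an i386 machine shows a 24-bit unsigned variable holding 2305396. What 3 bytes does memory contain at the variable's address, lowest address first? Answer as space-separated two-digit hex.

2305396 in hexadecimal, padded to 24 bits, is 0x232D74.
Split into bytes (most-significant first): 23 2D 74.
Little-endian: lowest address holds the least-significant byte.
So at ascending addresses the bytes are 74 2D 23.

74 2D 23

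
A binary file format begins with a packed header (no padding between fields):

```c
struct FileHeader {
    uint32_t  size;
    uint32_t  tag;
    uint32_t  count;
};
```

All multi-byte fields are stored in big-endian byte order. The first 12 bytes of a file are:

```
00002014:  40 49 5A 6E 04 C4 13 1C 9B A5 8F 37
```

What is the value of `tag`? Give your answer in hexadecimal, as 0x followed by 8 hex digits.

0x04C4131C

`tag` follows `size` (4 bytes), so it starts at byte offset 4 and occupies 4 bytes.
Bytes at offsets 4..7: 04 C4 13 1C.
In big-endian order the high byte comes first in memory.
The bytes are already most-significant first: 0x04C4131C.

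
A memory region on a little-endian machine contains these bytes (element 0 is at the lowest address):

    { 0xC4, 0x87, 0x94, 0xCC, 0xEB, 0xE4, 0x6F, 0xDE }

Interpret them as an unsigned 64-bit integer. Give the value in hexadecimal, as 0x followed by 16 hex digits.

Little-endian stores the least-significant byte at the lowest address.
Reassemble most-significant byte first: DE 6F E4 EB CC 94 87 C4 → 0xDE6FE4EBCC9487C4.

0xDE6FE4EBCC9487C4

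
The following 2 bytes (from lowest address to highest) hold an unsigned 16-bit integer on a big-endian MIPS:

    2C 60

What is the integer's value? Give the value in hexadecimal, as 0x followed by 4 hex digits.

0x2C60

In big-endian order the high byte comes first in memory.
The bytes are already most-significant first: 0x2C60.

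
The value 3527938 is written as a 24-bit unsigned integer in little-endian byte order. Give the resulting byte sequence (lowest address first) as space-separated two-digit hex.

3527938 in hexadecimal, padded to 24 bits, is 0x35D502.
Split into bytes (most-significant first): 35 D5 02.
Little-endian: lowest address holds the least-significant byte.
So at ascending addresses the bytes are 02 D5 35.

02 D5 35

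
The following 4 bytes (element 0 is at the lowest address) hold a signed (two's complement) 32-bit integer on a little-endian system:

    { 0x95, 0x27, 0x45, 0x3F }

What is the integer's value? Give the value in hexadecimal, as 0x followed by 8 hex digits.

0x3F452795

In little-endian order the low byte comes first in memory.
Reassemble most-significant byte first: 3F 45 27 95 → 0x3F452795.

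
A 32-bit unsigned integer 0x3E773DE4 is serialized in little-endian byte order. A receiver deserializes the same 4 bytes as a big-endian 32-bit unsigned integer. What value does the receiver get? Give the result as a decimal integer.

Stored little-endian, the bytes at ascending addresses are E4 3D 77 3E.
Read back as big-endian, the last byte is least significant, giving 0xE43D773E.
0xE43D773E = 3829233470.

3829233470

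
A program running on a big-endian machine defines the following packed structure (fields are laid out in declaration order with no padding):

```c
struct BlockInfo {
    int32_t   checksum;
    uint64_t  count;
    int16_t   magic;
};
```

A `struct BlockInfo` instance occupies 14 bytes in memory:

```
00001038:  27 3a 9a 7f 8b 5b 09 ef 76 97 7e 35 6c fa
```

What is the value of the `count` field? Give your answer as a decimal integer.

`count` follows `checksum` (4 bytes), so it starts at byte offset 4 and occupies 8 bytes.
Bytes at offsets 4..11: 8B 5B 09 EF 76 97 7E 35.
Big-endian stores the most-significant byte at the lowest address.
The bytes are already most-significant first: 0x8B5B09EF76977E35.
0x8B5B09EF76977E35 = 10041630718244126261.

10041630718244126261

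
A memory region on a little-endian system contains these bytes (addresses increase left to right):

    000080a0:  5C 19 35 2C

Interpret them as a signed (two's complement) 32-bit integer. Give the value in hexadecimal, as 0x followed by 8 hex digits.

0x2C35195C

Little-endian: lowest address holds the least-significant byte.
Reassemble most-significant byte first: 2C 35 19 5C → 0x2C35195C.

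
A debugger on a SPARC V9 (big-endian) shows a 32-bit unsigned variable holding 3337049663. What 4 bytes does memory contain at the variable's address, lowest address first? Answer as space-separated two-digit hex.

C6 E7 56 3F

3337049663 in hexadecimal, padded to 32 bits, is 0xC6E7563F.
Split into bytes (most-significant first): C6 E7 56 3F.
Big-endian stores the most-significant byte at the lowest address.
So the memory order matches the most-significant-first order: C6 E7 56 3F.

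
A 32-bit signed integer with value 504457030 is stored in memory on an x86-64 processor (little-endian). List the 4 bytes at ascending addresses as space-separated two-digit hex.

504457030 in hexadecimal, padded to 32 bits, is 0x1E116746.
Split into bytes (most-significant first): 1E 11 67 46.
In little-endian order the low byte comes first in memory.
So at ascending addresses the bytes are 46 67 11 1E.

46 67 11 1E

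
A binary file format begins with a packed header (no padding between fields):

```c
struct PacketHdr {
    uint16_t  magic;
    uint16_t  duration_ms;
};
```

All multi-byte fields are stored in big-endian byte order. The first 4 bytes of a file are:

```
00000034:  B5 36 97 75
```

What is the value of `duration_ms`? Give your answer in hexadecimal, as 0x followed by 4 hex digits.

`duration_ms` follows `magic` (2 bytes), so it starts at byte offset 2 and occupies 2 bytes.
Bytes at offsets 2..3: 97 75.
Big-endian: lowest address holds the most-significant byte.
The bytes are already most-significant first: 0x9775.

0x9775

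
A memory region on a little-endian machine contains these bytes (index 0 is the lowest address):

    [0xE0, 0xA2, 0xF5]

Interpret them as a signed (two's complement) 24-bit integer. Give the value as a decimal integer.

-679200

In little-endian order the low byte comes first in memory.
Reassemble most-significant byte first: F5 A2 E0 → 0xF5A2E0.
Top bit is set, so as a signed 24-bit value this is 0xF5A2E0 − 2^24 = -679200.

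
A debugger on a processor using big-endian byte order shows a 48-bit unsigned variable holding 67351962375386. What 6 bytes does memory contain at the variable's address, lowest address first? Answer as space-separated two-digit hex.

3D 41 99 CA D4 DA

67351962375386 in hexadecimal, padded to 48 bits, is 0x3D4199CAD4DA.
Split into bytes (most-significant first): 3D 41 99 CA D4 DA.
Big-endian: lowest address holds the most-significant byte.
So the memory order matches the most-significant-first order: 3D 41 99 CA D4 DA.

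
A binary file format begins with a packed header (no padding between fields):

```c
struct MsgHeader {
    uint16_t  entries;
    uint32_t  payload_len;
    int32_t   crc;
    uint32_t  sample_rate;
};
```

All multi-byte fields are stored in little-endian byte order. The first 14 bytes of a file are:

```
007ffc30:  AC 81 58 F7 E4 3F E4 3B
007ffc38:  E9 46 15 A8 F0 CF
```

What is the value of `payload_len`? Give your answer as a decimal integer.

`payload_len` follows `entries` (2 bytes), so it starts at byte offset 2 and occupies 4 bytes.
Bytes at offsets 2..5: 58 F7 E4 3F.
In little-endian order the low byte comes first in memory.
Reassemble most-significant byte first: 3F E4 F7 58 → 0x3FE4F758.
0x3FE4F758 = 1071970136.

1071970136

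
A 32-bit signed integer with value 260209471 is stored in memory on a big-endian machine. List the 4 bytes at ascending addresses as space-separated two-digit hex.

260209471 in hexadecimal, padded to 32 bits, is 0x0F827B3F.
Split into bytes (most-significant first): 0F 82 7B 3F.
Big-endian: lowest address holds the most-significant byte.
So the memory order matches the most-significant-first order: 0F 82 7B 3F.

0F 82 7B 3F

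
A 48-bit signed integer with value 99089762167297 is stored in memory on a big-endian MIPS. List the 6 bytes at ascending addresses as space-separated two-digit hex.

99089762167297 in hexadecimal, padded to 48 bits, is 0x5A1F22132A01.
Split into bytes (most-significant first): 5A 1F 22 13 2A 01.
In big-endian order the high byte comes first in memory.
So the memory order matches the most-significant-first order: 5A 1F 22 13 2A 01.

5A 1F 22 13 2A 01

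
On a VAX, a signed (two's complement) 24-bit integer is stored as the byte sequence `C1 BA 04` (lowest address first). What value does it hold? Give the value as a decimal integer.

309953

Little-endian stores the least-significant byte at the lowest address.
Reassemble most-significant byte first: 04 BA C1 → 0x04BAC1.
0x04BAC1 = 309953.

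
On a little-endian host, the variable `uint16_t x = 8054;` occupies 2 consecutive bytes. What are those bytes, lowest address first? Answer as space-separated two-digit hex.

8054 in hexadecimal, padded to 16 bits, is 0x1F76.
Split into bytes (most-significant first): 1F 76.
Little-endian: lowest address holds the least-significant byte.
So at ascending addresses the bytes are 76 1F.

76 1F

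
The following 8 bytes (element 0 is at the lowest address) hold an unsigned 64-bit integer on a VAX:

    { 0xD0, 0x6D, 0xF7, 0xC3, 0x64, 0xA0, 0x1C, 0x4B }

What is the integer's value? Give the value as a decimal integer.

In little-endian order the low byte comes first in memory.
Reassemble most-significant byte first: 4B 1C A0 64 C3 F7 6D D0 → 0x4B1CA064C3F76DD0.
0x4B1CA064C3F76DD0 = 5412377206837439952.

5412377206837439952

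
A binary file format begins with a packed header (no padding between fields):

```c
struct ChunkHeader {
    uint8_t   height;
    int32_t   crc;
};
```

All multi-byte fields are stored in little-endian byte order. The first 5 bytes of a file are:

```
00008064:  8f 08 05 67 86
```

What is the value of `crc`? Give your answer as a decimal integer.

-2040068856

`crc` follows `height` (1 byte), so it starts at byte offset 1 and occupies 4 bytes.
Bytes at offsets 1..4: 08 05 67 86.
In little-endian order the low byte comes first in memory.
Reassemble most-significant byte first: 86 67 05 08 → 0x86670508.
Top bit is set, so as a signed 32-bit value this is 0x86670508 − 2^32 = -2040068856.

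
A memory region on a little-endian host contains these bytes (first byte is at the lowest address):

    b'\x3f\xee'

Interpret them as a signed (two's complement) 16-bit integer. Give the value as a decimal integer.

-4545

Little-endian: lowest address holds the least-significant byte.
Reassemble most-significant byte first: EE 3F → 0xEE3F.
Top bit is set, so as a signed 16-bit value this is 0xEE3F − 2^16 = -4545.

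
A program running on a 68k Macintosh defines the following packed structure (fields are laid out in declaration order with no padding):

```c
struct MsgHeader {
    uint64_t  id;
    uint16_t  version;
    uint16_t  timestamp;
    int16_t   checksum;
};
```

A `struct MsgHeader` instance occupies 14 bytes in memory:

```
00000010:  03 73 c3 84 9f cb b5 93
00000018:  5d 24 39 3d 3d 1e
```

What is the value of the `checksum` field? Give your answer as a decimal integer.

15646

`checksum` follows `id` (8 B), `version` (2 B), `timestamp` (2 B), so it starts at offset 8 + 2 + 2 = 12 and occupies 2 bytes.
Bytes at offsets 12..13: 3D 1E.
In big-endian order the high byte comes first in memory.
The bytes are already most-significant first: 0x3D1E.
0x3D1E = 15646.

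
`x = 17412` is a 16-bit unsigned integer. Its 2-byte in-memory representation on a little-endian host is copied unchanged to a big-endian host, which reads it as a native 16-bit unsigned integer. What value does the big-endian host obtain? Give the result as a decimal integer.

1092

17412 in 16-bit hexadecimal is 0x4404.
Stored little-endian, the bytes at ascending addresses are 04 44.
Read back as big-endian, the last byte is least significant, giving 0x0444.
0x0444 = 1092.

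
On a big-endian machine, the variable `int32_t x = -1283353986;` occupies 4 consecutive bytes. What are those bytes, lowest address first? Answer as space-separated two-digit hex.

B3 81 92 7E

Two's complement of -1283353986 in 32 bits: 1283353986 = 0x4C7E6D82; invert → 0xB381927D; add 1 → 0xB381927E.
Split into bytes (most-significant first): B3 81 92 7E.
Big-endian: lowest address holds the most-significant byte.
So the memory order matches the most-significant-first order: B3 81 92 7E.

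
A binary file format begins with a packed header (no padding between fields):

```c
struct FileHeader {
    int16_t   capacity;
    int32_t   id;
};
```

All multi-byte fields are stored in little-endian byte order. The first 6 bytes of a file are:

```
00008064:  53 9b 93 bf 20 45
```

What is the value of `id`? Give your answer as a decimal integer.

`id` follows `capacity` (2 bytes), so it starts at byte offset 2 and occupies 4 bytes.
Bytes at offsets 2..5: 93 BF 20 45.
Little-endian: lowest address holds the least-significant byte.
Reassemble most-significant byte first: 45 20 BF 93 → 0x4520BF93.
0x4520BF93 = 1159774099.

1159774099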